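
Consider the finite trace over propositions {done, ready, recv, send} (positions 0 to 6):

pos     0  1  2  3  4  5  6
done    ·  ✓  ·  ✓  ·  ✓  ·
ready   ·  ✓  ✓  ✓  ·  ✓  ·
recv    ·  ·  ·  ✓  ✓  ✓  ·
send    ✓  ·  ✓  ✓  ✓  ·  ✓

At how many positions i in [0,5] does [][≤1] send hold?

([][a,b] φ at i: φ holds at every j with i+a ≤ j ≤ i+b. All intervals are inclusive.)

Evaluate at each i in [0,5]:
  i=0: ✗ (fails at j=1)
  i=1: ✗ (fails at j=1)
  i=2: ✓ (all of [2,3])
  i=3: ✓ (all of [3,4])
  i=4: ✗ (fails at j=5)
  i=5: ✗ (fails at j=5)
Positions where it holds: {2, 3} → 2.

2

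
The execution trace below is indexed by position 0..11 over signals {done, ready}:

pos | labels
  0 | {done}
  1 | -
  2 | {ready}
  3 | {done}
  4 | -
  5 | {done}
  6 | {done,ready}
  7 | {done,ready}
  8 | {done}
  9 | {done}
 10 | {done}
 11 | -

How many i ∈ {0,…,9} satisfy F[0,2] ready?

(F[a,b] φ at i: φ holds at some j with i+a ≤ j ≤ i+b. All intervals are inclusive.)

Evaluate at each i in [0,9]:
  i=0: ✓ (witness j=2)
  i=1: ✓ (witness j=2)
  i=2: ✓ (witness j=2)
  i=3: ✗ (none in [3,5])
  i=4: ✓ (witness j=6)
  i=5: ✓ (witness j=6)
  i=6: ✓ (witness j=6)
  i=7: ✓ (witness j=7)
  i=8: ✗ (none in [8,10])
  i=9: ✗ (none in [9,11])
Positions where it holds: {0, 1, 2, 4, 5, 6, 7} → 7.

7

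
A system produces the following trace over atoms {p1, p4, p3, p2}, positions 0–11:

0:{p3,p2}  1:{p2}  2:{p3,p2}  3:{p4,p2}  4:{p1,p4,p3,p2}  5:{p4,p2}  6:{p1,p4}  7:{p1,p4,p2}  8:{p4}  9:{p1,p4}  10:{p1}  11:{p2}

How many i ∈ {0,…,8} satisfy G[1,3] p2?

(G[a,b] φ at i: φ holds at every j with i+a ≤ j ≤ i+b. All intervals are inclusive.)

Evaluate at each i in [0,8]:
  i=0: ✓ (all of [1,3])
  i=1: ✓ (all of [2,4])
  i=2: ✓ (all of [3,5])
  i=3: ✗ (fails at j=6)
  i=4: ✗ (fails at j=6)
  i=5: ✗ (fails at j=6)
  i=6: ✗ (fails at j=8)
  i=7: ✗ (fails at j=8)
  i=8: ✗ (fails at j=9)
Positions where it holds: {0, 1, 2} → 3.

3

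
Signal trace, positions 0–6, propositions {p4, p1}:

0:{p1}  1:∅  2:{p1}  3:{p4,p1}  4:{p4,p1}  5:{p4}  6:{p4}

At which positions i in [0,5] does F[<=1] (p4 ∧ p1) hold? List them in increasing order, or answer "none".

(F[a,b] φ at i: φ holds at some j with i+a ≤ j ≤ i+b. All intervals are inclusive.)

2, 3, 4

Evaluate at each i in [0,5]:
  i=0: ✗ (none in [0,1])
  i=1: ✗ (none in [1,2])
  i=2: ✓ (witness j=3)
  i=3: ✓ (witness j=3)
  i=4: ✓ (witness j=4)
  i=5: ✗ (none in [5,6])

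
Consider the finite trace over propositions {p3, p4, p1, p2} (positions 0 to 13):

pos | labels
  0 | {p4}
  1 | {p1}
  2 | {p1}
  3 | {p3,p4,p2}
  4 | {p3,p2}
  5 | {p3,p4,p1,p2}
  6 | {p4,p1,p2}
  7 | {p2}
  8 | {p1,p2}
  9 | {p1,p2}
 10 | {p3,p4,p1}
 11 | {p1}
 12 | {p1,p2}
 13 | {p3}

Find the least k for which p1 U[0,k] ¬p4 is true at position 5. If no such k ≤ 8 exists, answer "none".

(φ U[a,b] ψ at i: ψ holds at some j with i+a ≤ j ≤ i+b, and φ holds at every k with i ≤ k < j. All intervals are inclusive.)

2

Need earliest j ≥ 5 with ¬p4, and p1 at every k in [5,j-1].
  j=5: rhs fails.
  j=6: rhs fails.
  j=7: rhs holds; lhs holds on [5,6]. k = 2.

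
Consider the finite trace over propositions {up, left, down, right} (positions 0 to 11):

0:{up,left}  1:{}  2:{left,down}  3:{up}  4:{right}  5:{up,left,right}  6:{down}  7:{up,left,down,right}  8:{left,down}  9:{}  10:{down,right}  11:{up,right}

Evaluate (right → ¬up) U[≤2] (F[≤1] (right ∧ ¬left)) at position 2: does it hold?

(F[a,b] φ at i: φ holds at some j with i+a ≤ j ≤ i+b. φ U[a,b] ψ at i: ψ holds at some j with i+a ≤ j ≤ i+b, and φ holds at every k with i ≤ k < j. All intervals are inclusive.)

Need some j in [2,4] with F[≤1] (right ∧ ¬left), and (right → ¬up) at every k in [2,j-1].
  j=2: F[≤1] (right ∧ ¬left) — fails (none in [2,3]).
  j=3: F[≤1] (right ∧ ¬left) holds; (right → ¬up) holds at every k in [2,2] → satisfied.

Yes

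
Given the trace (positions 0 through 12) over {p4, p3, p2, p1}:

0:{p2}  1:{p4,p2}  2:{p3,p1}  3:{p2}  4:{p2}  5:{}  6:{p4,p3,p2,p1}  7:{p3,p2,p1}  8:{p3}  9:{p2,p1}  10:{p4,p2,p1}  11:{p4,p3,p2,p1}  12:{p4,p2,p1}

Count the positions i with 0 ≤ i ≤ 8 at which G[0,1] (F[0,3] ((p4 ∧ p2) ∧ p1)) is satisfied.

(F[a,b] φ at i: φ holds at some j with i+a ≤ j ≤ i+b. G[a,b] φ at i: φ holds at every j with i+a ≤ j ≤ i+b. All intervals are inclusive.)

6

Evaluate at each i in [0,8]:
  i=0: ✗ (fails at j=0)
  i=1: ✗ (fails at j=1)
  i=2: ✗ (fails at j=2)
  i=3: ✓ (all of [3,4])
  i=4: ✓ (all of [4,5])
  i=5: ✓ (all of [5,6])
  i=6: ✓ (all of [6,7])
  i=7: ✓ (all of [7,8])
  i=8: ✓ (all of [8,9])
Positions where it holds: {3, 4, 5, 6, 7, 8} → 6.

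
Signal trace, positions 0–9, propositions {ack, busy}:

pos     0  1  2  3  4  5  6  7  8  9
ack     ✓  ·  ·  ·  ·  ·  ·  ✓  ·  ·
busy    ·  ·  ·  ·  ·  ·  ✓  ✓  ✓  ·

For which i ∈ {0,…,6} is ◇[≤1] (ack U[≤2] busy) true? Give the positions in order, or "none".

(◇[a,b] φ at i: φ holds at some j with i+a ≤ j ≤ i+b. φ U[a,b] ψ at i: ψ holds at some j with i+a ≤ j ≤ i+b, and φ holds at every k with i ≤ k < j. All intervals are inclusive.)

5, 6

Evaluate at each i in [0,6]:
  i=0: ✗ (none in [0,1])
  i=1: ✗ (none in [1,2])
  i=2: ✗ (none in [2,3])
  i=3: ✗ (none in [3,4])
  i=4: ✗ (none in [4,5])
  i=5: ✓ (witness j=6)
  i=6: ✓ (witness j=6)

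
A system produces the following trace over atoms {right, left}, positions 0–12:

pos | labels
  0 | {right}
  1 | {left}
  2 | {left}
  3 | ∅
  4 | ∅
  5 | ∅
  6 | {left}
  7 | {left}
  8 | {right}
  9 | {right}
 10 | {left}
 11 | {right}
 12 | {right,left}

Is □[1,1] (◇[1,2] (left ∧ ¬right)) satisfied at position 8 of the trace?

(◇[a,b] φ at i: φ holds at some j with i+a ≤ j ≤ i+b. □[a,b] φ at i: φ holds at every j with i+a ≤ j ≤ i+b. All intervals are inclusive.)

Check ◇[1,2] (left ∧ ¬right) at every j in [9,9]:
  j=9: holds (witness at 10)
All positions satisfy it → formula holds.

Yes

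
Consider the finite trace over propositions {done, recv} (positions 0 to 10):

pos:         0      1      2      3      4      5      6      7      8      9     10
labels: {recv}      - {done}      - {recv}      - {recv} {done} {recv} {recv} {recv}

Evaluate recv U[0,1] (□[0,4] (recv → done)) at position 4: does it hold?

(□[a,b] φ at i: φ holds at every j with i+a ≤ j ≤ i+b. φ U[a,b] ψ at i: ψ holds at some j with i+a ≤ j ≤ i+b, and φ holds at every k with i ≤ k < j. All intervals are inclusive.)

Need some j in [4,5] with □[0,4] (recv → done), and recv at every k in [4,j-1].
  j=4: □[0,4] (recv → done) — fails at 4.
  j=5: □[0,4] (recv → done) — fails at 6.
No j in the window works → until fails.

Does not hold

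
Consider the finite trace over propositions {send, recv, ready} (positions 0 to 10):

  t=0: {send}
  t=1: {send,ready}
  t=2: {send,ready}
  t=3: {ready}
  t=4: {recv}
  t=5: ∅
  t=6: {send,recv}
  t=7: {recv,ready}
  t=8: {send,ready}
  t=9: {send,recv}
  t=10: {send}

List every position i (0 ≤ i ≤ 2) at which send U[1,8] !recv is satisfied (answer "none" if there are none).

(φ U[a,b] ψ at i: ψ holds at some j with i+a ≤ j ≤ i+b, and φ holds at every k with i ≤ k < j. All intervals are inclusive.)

Evaluate at each i in [0,2]:
  i=0: ✓ (rhs at j=1; lhs holds on [0,0])
  i=1: ✓ (rhs at j=2; lhs holds on [1,1])
  i=2: ✓ (rhs at j=3; lhs holds on [2,2])

0, 1, 2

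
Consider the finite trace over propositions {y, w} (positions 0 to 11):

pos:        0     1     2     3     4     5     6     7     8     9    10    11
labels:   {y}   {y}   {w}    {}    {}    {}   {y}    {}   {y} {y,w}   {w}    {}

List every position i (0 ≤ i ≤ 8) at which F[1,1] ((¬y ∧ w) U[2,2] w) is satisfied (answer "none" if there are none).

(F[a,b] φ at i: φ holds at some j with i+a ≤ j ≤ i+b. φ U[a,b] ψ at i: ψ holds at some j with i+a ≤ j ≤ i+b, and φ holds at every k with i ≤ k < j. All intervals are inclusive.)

Evaluate at each i in [0,8]:
  i=0: ✗ (none in [1,1])
  i=1: ✗ (none in [2,2])
  i=2: ✗ (none in [3,3])
  i=3: ✗ (none in [4,4])
  i=4: ✗ (none in [5,5])
  i=5: ✗ (none in [6,6])
  i=6: ✗ (none in [7,7])
  i=7: ✗ (none in [8,8])
  i=8: ✗ (none in [9,9])

none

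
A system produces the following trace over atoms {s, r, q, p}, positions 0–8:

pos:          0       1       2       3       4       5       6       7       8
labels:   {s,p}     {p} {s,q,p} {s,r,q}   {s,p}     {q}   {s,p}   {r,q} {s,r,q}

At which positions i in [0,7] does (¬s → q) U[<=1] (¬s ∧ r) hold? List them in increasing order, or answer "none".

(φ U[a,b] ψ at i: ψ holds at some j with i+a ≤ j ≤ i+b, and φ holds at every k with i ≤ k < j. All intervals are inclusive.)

6, 7

Evaluate at each i in [0,7]:
  i=0: ✗ (no rhs in [0,1])
  i=1: ✗ (no rhs in [1,2])
  i=2: ✗ (no rhs in [2,3])
  i=3: ✗ (no rhs in [3,4])
  i=4: ✗ (no rhs in [4,5])
  i=5: ✗ (no rhs in [5,6])
  i=6: ✓ (rhs at j=7; lhs holds on [6,6])
  i=7: ✓ (rhs at j=7)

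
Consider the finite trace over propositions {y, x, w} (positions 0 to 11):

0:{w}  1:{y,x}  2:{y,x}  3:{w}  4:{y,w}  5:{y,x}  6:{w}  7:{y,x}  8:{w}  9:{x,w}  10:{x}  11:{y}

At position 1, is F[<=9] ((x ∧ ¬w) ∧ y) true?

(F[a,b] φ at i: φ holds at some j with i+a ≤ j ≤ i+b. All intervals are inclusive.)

Check ((x ∧ ¬w) ∧ y) at each j in [1,10]:
  j=1: true
  j=2: true
  j=3: false
  j=4: false
  j=5: true
  j=6: false
  j=7: true
  j=8: false
  j=9: false
  j=10: false
Found at j=1 → formula holds.

Yes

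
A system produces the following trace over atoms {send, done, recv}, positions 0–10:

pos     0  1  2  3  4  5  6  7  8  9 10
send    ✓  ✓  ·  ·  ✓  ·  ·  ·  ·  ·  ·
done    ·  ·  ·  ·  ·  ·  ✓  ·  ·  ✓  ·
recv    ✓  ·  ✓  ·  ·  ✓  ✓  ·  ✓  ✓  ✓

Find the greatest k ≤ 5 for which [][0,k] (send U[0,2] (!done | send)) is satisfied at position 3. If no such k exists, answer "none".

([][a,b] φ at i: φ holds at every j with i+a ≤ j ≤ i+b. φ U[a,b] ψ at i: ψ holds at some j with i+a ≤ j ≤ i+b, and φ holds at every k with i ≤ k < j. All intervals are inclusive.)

(send U[0,2] (!done | send)) must hold from j=3 onward; find where it first fails.
  j=3: holds
  j=4: holds
  j=5: holds
  j=6: fails
Holds on [3,5], so largest k = 2.

2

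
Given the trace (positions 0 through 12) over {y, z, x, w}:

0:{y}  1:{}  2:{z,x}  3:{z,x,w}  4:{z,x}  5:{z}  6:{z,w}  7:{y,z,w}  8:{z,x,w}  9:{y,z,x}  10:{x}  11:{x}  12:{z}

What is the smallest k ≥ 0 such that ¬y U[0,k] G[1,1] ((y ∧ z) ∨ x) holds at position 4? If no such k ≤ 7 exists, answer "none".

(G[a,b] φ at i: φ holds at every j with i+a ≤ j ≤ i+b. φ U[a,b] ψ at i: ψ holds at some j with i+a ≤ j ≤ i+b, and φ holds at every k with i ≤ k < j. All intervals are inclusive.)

Need earliest j ≥ 4 with G[1,1] ((y ∧ z) ∨ x), and ¬y at every k in [4,j-1].
  j=4: rhs fails.
  j=5: rhs fails.
  j=6: rhs holds; lhs holds on [4,5]. k = 2.

2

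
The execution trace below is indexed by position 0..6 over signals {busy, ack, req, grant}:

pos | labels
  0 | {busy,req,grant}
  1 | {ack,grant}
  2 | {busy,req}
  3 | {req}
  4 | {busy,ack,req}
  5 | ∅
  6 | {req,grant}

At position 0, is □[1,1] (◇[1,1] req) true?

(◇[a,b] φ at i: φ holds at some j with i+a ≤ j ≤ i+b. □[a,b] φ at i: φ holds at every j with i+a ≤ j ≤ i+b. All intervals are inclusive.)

Check ◇[1,1] req at every j in [1,1]:
  j=1: holds (witness at 2)
All positions satisfy it → formula holds.

Yes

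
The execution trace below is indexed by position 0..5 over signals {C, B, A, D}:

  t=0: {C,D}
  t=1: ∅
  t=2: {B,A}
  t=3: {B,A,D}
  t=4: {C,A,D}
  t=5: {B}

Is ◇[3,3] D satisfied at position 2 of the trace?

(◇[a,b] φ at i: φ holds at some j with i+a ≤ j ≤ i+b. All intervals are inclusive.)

False

Check D at each j in [5,5]:
  j=5: false
No position in the window satisfies it → formula fails.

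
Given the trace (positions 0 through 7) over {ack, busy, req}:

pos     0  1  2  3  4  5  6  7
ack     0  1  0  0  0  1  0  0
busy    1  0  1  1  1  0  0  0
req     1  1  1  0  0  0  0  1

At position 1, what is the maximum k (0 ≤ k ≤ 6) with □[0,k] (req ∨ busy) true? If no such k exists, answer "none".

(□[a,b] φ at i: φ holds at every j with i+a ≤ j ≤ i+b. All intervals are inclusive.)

3

(req ∨ busy) must hold from j=1 onward; find where it first fails.
  j=1: holds
  j=2: holds
  j=3: holds
  j=4: holds
  j=5: fails
Holds on [1,4], so largest k = 3.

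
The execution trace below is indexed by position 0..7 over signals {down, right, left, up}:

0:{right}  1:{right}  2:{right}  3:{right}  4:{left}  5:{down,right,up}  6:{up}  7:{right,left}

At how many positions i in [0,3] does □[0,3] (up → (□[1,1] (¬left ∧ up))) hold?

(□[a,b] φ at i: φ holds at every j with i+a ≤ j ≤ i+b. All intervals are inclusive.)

3

Evaluate at each i in [0,3]:
  i=0: ✓ (all of [0,3])
  i=1: ✓ (all of [1,4])
  i=2: ✓ (all of [2,5])
  i=3: ✗ (fails at j=6)
Positions where it holds: {0, 1, 2} → 3.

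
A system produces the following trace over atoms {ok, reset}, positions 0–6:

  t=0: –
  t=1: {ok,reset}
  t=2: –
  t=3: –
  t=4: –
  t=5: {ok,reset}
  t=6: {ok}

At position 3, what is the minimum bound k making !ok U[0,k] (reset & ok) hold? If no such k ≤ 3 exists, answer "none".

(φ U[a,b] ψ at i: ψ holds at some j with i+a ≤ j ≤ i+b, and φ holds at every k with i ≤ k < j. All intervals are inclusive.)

2

Need earliest j ≥ 3 with (reset & ok), and !ok at every k in [3,j-1].
  j=3: rhs fails.
  j=4: rhs fails.
  j=5: rhs holds; lhs holds on [3,4]. k = 2.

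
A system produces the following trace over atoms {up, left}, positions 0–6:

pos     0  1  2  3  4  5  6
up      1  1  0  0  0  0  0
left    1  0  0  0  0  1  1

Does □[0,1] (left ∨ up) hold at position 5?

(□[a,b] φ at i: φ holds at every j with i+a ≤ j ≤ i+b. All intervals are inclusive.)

True

Check (left ∨ up) at every j in [5,6]:
  j=5: true
  j=6: true
All positions satisfy it → formula holds.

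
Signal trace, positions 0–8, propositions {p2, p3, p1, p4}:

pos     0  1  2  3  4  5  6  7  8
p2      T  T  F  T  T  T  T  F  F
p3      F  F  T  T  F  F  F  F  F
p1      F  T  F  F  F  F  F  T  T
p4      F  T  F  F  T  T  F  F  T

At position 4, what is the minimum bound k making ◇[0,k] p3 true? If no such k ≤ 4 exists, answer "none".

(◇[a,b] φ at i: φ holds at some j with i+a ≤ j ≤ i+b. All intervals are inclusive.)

Scan j = 4,5,… for p3:
  j=4: fails
  j=5: fails
  j=6: fails
  j=7: fails
  j=8: fails
No j in [4,8] satisfies it → none.

none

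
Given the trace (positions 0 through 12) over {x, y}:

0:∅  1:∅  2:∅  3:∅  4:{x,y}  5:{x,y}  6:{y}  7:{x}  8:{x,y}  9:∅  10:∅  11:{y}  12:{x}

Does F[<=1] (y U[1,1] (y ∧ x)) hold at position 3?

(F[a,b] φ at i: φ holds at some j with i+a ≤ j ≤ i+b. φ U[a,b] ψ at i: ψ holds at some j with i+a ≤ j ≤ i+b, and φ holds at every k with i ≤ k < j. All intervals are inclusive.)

Check (y U[1,1] (y ∧ x)) at each j in [3,4]:
  j=3: fails
  j=4: holds
Found at j=4 → formula holds.

Yes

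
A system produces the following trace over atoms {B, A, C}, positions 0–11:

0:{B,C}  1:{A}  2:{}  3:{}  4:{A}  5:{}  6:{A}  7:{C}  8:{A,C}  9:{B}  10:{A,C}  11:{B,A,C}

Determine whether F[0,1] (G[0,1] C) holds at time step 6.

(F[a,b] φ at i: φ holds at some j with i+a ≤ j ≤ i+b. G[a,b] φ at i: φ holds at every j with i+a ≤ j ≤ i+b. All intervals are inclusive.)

Check G[0,1] C at each j in [6,7]:
  j=6: fails at 6
  j=7: holds on [7,8]
Found at j=7 → formula holds.

Holds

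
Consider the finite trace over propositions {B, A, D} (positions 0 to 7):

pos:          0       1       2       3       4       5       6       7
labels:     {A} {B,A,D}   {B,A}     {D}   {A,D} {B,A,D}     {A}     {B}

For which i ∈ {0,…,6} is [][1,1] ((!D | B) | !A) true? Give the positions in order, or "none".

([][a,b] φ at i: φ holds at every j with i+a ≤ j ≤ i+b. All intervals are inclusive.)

Evaluate at each i in [0,6]:
  i=0: ✓ (all of [1,1])
  i=1: ✓ (all of [2,2])
  i=2: ✓ (all of [3,3])
  i=3: ✗ (fails at j=4)
  i=4: ✓ (all of [5,5])
  i=5: ✓ (all of [6,6])
  i=6: ✓ (all of [7,7])

0, 1, 2, 4, 5, 6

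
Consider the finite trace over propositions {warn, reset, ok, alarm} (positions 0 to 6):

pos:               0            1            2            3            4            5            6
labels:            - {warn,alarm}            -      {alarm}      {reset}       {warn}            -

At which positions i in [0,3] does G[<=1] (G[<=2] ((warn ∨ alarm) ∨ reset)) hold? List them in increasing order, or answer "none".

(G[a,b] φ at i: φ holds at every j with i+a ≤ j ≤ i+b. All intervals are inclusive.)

none

Evaluate at each i in [0,3]:
  i=0: ✗ (fails at j=0)
  i=1: ✗ (fails at j=1)
  i=2: ✗ (fails at j=2)
  i=3: ✗ (fails at j=4)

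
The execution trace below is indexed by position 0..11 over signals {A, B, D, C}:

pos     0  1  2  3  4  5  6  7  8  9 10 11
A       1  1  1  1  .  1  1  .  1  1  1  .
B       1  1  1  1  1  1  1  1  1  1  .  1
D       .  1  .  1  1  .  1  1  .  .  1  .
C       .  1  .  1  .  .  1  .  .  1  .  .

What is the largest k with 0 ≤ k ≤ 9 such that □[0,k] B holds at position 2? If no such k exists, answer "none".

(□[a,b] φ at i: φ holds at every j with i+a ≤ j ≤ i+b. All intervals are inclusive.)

B must hold from j=2 onward; find where it first fails.
  j=2: holds
  j=3: holds
  j=4: holds
  j=5: holds
  j=6: holds
  j=7: holds
  j=8: holds
  j=9: holds
  j=10: fails
Holds on [2,9], so largest k = 7.

7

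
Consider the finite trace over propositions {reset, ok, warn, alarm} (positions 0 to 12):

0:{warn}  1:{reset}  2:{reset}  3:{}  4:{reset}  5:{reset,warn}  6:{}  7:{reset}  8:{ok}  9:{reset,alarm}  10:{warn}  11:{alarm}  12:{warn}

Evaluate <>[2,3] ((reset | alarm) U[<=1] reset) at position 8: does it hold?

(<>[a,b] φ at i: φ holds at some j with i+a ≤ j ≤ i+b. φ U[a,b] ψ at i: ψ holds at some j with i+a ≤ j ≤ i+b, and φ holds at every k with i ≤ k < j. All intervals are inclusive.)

Check ((reset | alarm) U[<=1] reset) at each j in [10,11]:
  j=10: fails
  j=11: fails
No position in the window satisfies it → formula fails.

No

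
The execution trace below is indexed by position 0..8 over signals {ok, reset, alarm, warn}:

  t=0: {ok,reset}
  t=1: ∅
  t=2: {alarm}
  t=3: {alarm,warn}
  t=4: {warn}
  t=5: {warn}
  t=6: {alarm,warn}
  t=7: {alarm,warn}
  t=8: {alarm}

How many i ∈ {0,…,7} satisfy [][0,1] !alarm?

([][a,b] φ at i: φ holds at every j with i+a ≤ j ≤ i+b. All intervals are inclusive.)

Evaluate at each i in [0,7]:
  i=0: ✓ (all of [0,1])
  i=1: ✗ (fails at j=2)
  i=2: ✗ (fails at j=2)
  i=3: ✗ (fails at j=3)
  i=4: ✓ (all of [4,5])
  i=5: ✗ (fails at j=6)
  i=6: ✗ (fails at j=6)
  i=7: ✗ (fails at j=7)
Positions where it holds: {0, 4} → 2.

2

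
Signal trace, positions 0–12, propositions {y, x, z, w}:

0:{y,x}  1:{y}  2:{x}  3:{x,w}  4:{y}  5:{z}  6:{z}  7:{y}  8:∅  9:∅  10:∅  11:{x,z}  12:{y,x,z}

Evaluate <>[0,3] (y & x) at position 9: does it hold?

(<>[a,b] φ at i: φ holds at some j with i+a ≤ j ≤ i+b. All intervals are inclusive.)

Check (y & x) at each j in [9,12]:
  j=9: false
  j=10: false
  j=11: false
  j=12: true
Found at j=12 → formula holds.

Yes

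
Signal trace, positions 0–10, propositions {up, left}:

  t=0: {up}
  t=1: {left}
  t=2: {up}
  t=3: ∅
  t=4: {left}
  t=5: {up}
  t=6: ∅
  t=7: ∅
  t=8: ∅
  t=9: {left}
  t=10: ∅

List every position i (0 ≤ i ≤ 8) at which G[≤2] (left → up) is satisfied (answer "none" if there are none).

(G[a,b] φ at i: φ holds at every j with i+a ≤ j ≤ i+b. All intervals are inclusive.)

5, 6

Evaluate at each i in [0,8]:
  i=0: ✗ (fails at j=1)
  i=1: ✗ (fails at j=1)
  i=2: ✗ (fails at j=4)
  i=3: ✗ (fails at j=4)
  i=4: ✗ (fails at j=4)
  i=5: ✓ (all of [5,7])
  i=6: ✓ (all of [6,8])
  i=7: ✗ (fails at j=9)
  i=8: ✗ (fails at j=9)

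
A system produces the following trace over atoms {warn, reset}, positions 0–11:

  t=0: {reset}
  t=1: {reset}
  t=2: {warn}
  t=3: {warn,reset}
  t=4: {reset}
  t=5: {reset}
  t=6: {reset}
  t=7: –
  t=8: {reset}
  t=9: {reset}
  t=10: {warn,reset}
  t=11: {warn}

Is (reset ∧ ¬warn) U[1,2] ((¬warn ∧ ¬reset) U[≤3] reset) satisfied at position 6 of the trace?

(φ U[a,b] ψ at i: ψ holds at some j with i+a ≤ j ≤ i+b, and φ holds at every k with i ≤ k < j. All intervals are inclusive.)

Need some j in [7,8] with ((¬warn ∧ ¬reset) U[≤3] reset), and (reset ∧ ¬warn) at every k in [6,j-1].
  j=7: ((¬warn ∧ ¬reset) U[≤3] reset) holds; (reset ∧ ¬warn) holds at every k in [6,6] → satisfied.

True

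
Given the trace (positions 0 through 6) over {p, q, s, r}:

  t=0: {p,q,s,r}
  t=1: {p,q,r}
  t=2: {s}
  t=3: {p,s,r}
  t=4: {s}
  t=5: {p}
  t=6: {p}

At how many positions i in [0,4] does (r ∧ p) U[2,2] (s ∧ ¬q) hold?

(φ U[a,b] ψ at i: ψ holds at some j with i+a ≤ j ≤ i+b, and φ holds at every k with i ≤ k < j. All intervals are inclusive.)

Evaluate at each i in [0,4]:
  i=0: ✓ (rhs at j=2; lhs holds on [0,1])
  i=1: ✗ (lhs fails at k=2 before rhs at j=3)
  i=2: ✗ (lhs fails at k=2 before rhs at j=4)
  i=3: ✗ (no rhs in [5,5])
  i=4: ✗ (no rhs in [6,6])
Positions where it holds: {0} → 1.

1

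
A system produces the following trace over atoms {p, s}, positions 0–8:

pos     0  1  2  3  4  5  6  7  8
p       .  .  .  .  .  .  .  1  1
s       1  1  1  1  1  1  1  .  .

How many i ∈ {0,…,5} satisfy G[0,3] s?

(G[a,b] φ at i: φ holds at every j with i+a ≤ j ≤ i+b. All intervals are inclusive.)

4

Evaluate at each i in [0,5]:
  i=0: ✓ (all of [0,3])
  i=1: ✓ (all of [1,4])
  i=2: ✓ (all of [2,5])
  i=3: ✓ (all of [3,6])
  i=4: ✗ (fails at j=7)
  i=5: ✗ (fails at j=7)
Positions where it holds: {0, 1, 2, 3} → 4.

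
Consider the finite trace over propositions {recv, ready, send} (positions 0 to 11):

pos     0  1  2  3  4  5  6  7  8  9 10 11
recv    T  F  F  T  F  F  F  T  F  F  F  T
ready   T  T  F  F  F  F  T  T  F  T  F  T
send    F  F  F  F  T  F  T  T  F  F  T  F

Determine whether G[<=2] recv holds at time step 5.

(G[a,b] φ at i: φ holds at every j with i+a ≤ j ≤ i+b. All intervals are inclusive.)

Check recv at every j in [5,7]:
  j=5: false
  j=6: false
  j=7: true
Fails at j=5 → formula fails.

No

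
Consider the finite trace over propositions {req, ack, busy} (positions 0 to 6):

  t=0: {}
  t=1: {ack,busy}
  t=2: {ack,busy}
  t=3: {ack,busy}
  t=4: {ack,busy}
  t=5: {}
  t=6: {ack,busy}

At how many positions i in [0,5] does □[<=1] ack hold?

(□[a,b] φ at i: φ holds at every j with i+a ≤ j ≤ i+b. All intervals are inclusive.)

Evaluate at each i in [0,5]:
  i=0: ✗ (fails at j=0)
  i=1: ✓ (all of [1,2])
  i=2: ✓ (all of [2,3])
  i=3: ✓ (all of [3,4])
  i=4: ✗ (fails at j=5)
  i=5: ✗ (fails at j=5)
Positions where it holds: {1, 2, 3} → 3.

3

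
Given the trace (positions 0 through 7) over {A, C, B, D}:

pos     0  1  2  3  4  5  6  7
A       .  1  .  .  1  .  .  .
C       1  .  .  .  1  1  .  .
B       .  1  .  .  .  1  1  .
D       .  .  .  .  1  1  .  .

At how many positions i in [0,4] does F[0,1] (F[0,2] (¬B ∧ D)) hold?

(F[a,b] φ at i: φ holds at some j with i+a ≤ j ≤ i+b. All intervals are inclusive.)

Evaluate at each i in [0,4]:
  i=0: ✗ (none in [0,1])
  i=1: ✓ (witness j=2)
  i=2: ✓ (witness j=2)
  i=3: ✓ (witness j=3)
  i=4: ✓ (witness j=4)
Positions where it holds: {1, 2, 3, 4} → 4.

4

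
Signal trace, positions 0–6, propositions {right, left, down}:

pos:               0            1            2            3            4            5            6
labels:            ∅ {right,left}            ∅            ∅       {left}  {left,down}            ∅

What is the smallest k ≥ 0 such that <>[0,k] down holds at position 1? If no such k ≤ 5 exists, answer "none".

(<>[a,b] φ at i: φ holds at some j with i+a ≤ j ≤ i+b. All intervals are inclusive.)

Scan j = 1,2,… for down:
  j=1: fails
  j=2: fails
  j=3: fails
  j=4: fails
  j=5: holds
First hit at j=5, so smallest k = 5-1 = 4.

4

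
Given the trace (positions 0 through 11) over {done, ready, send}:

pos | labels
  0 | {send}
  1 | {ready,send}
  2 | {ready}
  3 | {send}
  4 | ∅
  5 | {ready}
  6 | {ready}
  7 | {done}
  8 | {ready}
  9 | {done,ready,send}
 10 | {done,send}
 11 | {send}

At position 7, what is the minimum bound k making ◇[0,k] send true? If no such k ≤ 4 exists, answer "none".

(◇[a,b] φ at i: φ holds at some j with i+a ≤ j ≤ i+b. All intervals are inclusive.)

Scan j = 7,8,… for send:
  j=7: fails
  j=8: fails
  j=9: holds
First hit at j=9, so smallest k = 9-7 = 2.

2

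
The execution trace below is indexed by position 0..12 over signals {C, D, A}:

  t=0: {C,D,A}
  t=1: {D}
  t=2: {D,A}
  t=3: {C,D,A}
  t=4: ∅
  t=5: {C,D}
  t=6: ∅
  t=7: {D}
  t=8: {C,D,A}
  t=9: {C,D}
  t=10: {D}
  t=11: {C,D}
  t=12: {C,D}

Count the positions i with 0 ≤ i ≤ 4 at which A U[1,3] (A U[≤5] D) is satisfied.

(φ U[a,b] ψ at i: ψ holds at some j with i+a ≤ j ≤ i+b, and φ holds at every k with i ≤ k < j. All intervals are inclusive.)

2

Evaluate at each i in [0,4]:
  i=0: ✓ (rhs at j=1; lhs holds on [0,0])
  i=1: ✗ (lhs fails at k=1 before rhs at j=2)
  i=2: ✓ (rhs at j=3; lhs holds on [2,2])
  i=3: ✗ (lhs fails at k=4 before rhs at j=5)
  i=4: ✗ (lhs fails at k=4 before rhs at j=5)
Positions where it holds: {0, 2} → 2.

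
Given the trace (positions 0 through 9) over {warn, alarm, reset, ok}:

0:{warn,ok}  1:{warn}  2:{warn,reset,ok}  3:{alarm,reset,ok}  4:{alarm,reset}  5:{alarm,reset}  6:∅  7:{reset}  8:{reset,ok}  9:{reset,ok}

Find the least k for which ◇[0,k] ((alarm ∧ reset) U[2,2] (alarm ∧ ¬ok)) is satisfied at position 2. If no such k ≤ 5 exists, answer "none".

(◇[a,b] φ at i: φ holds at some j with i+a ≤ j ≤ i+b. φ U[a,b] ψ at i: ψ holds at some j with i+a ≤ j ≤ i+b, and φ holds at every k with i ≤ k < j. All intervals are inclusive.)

1

Scan j = 2,3,… for ((alarm ∧ reset) U[2,2] (alarm ∧ ¬ok)):
  j=2: fails
  j=3: holds
First hit at j=3, so smallest k = 3-2 = 1.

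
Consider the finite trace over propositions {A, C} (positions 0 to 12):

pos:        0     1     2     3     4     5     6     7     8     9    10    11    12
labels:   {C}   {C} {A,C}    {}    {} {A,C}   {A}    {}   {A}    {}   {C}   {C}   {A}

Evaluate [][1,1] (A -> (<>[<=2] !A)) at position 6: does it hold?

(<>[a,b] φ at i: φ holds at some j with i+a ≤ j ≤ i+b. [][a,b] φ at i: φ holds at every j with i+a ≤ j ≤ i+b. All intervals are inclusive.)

Yes

Check (A -> (<>[<=2] !A)) at every j in [7,7]:
  j=7: antecedent false → ✓
All positions satisfy it → formula holds.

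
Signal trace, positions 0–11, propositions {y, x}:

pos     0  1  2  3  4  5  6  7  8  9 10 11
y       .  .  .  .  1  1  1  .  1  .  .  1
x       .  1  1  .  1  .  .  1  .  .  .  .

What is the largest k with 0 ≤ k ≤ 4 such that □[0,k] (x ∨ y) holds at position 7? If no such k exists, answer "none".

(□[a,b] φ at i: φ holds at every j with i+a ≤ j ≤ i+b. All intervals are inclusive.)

(x ∨ y) must hold from j=7 onward; find where it first fails.
  j=7: holds
  j=8: holds
  j=9: fails
Holds on [7,8], so largest k = 1.

1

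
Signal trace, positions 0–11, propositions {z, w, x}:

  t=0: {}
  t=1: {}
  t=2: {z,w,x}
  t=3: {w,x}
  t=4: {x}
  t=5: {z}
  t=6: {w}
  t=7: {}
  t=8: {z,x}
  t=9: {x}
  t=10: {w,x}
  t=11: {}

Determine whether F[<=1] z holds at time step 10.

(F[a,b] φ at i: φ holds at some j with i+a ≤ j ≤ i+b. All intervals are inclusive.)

Check z at each j in [10,11]:
  j=10: false
  j=11: false
No position in the window satisfies it → formula fails.

Does not hold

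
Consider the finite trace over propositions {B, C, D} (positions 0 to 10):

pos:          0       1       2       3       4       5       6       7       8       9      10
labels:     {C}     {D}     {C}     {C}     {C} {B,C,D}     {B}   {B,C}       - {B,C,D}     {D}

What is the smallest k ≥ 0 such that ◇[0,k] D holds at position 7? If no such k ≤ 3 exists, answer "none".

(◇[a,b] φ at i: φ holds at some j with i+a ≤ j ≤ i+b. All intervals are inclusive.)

Scan j = 7,8,… for D:
  j=7: fails
  j=8: fails
  j=9: holds
First hit at j=9, so smallest k = 9-7 = 2.

2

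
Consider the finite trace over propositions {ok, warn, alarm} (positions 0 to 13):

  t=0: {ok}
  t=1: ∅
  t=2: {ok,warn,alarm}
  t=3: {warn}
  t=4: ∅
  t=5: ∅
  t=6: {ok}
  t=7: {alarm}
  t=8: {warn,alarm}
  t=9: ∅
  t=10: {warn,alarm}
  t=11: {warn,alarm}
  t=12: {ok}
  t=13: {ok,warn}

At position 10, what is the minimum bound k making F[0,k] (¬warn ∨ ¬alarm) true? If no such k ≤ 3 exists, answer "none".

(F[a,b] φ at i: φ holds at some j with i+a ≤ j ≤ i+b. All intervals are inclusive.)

2

Scan j = 10,11,… for (¬warn ∨ ¬alarm):
  j=10: fails
  j=11: fails
  j=12: holds
First hit at j=12, so smallest k = 12-10 = 2.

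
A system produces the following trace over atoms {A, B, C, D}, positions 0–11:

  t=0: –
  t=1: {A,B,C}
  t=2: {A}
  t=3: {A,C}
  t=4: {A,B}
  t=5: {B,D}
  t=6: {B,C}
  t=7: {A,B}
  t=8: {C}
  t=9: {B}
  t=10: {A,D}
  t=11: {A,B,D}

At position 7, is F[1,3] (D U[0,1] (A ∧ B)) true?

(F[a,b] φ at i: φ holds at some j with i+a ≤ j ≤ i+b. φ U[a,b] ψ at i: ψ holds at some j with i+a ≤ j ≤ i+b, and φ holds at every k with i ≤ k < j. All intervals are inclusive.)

Holds

Check (D U[0,1] (A ∧ B)) at each j in [8,10]:
  j=8: fails
  j=9: fails
  j=10: holds
Found at j=10 → formula holds.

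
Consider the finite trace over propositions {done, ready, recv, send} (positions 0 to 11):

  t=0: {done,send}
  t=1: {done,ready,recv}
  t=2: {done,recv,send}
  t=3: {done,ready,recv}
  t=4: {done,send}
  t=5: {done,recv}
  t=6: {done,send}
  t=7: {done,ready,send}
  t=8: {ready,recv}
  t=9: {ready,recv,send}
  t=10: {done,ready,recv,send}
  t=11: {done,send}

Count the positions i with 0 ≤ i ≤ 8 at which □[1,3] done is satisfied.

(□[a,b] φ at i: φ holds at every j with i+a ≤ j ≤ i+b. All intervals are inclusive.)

Evaluate at each i in [0,8]:
  i=0: ✓ (all of [1,3])
  i=1: ✓ (all of [2,4])
  i=2: ✓ (all of [3,5])
  i=3: ✓ (all of [4,6])
  i=4: ✓ (all of [5,7])
  i=5: ✗ (fails at j=8)
  i=6: ✗ (fails at j=8)
  i=7: ✗ (fails at j=8)
  i=8: ✗ (fails at j=9)
Positions where it holds: {0, 1, 2, 3, 4} → 5.

5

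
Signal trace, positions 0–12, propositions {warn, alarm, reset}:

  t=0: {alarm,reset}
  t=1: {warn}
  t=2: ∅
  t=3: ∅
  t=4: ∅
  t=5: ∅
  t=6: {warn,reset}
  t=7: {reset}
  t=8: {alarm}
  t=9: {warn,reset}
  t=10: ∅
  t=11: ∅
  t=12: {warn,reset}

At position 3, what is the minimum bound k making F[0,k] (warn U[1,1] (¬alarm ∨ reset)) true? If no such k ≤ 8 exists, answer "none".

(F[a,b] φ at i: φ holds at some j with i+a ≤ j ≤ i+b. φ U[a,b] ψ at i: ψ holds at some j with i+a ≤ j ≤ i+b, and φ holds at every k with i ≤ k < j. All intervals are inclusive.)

Scan j = 3,4,… for (warn U[1,1] (¬alarm ∨ reset)):
  j=3: fails
  j=4: fails
  j=5: fails
  j=6: holds
First hit at j=6, so smallest k = 6-3 = 3.

3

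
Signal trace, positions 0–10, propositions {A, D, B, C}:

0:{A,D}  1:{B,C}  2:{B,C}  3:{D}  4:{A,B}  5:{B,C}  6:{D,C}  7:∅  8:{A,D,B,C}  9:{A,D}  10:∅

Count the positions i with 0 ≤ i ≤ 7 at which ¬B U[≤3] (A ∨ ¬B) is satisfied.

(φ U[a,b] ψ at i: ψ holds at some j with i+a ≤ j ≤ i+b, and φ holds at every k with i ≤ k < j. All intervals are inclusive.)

5

Evaluate at each i in [0,7]:
  i=0: ✓ (rhs at j=0)
  i=1: ✗ (lhs fails at k=1 before rhs at j=3)
  i=2: ✗ (lhs fails at k=2 before rhs at j=3)
  i=3: ✓ (rhs at j=3)
  i=4: ✓ (rhs at j=4)
  i=5: ✗ (lhs fails at k=5 before rhs at j=6)
  i=6: ✓ (rhs at j=6)
  i=7: ✓ (rhs at j=7)
Positions where it holds: {0, 3, 4, 6, 7} → 5.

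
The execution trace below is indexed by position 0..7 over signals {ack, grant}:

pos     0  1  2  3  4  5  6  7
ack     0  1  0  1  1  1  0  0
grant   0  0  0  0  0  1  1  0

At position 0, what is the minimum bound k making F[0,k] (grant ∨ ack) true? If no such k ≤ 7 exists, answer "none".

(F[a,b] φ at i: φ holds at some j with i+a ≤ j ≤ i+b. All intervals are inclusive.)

Scan j = 0,1,… for (grant ∨ ack):
  j=0: fails
  j=1: holds
First hit at j=1, so smallest k = 1-0 = 1.

1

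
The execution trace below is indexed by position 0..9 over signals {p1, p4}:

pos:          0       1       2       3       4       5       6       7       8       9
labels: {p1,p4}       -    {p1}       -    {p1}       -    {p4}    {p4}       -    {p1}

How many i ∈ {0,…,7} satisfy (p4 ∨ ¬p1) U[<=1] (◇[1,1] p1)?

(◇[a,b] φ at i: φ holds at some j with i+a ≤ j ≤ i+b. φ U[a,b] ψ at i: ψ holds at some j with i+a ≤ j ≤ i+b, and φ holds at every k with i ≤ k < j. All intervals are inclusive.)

Evaluate at each i in [0,7]:
  i=0: ✓ (rhs at j=1; lhs holds on [0,0])
  i=1: ✓ (rhs at j=1)
  i=2: ✗ (lhs fails at k=2 before rhs at j=3)
  i=3: ✓ (rhs at j=3)
  i=4: ✗ (no rhs in [4,5])
  i=5: ✗ (no rhs in [5,6])
  i=6: ✗ (no rhs in [6,7])
  i=7: ✓ (rhs at j=8; lhs holds on [7,7])
Positions where it holds: {0, 1, 3, 7} → 4.

4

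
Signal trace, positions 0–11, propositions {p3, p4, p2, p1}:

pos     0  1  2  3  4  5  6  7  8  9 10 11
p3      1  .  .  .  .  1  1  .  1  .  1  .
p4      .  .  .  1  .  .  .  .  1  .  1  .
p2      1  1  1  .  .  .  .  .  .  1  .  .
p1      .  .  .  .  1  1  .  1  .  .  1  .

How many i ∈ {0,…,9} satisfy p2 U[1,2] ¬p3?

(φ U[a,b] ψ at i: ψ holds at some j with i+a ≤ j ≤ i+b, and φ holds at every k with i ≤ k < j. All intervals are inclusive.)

Evaluate at each i in [0,9]:
  i=0: ✓ (rhs at j=1; lhs holds on [0,0])
  i=1: ✓ (rhs at j=2; lhs holds on [1,1])
  i=2: ✓ (rhs at j=3; lhs holds on [2,2])
  i=3: ✗ (lhs fails at k=3 before rhs at j=4)
  i=4: ✗ (no rhs in [5,6])
  i=5: ✗ (lhs fails at k=5 before rhs at j=7)
  i=6: ✗ (lhs fails at k=6 before rhs at j=7)
  i=7: ✗ (lhs fails at k=7 before rhs at j=9)
  i=8: ✗ (lhs fails at k=8 before rhs at j=9)
  i=9: ✗ (lhs fails at k=10 before rhs at j=11)
Positions where it holds: {0, 1, 2} → 3.

3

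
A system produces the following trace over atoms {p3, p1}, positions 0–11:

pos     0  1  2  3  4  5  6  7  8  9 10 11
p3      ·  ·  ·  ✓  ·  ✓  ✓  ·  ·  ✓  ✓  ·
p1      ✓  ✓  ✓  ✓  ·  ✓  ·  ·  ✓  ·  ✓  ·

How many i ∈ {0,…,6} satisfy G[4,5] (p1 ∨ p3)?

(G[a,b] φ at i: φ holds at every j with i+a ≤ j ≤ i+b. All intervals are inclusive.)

Evaluate at each i in [0,6]:
  i=0: ✗ (fails at j=4)
  i=1: ✓ (all of [5,6])
  i=2: ✗ (fails at j=7)
  i=3: ✗ (fails at j=7)
  i=4: ✓ (all of [8,9])
  i=5: ✓ (all of [9,10])
  i=6: ✗ (fails at j=11)
Positions where it holds: {1, 4, 5} → 3.

3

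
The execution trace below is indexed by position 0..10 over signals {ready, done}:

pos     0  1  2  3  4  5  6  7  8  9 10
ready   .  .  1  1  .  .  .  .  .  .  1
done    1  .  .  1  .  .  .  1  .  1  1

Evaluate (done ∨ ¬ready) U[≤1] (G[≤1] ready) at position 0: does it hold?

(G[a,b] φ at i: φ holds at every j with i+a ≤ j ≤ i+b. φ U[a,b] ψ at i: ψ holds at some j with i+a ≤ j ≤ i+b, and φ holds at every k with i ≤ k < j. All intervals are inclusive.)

No

Need some j in [0,1] with G[≤1] ready, and (done ∨ ¬ready) at every k in [0,j-1].
  j=0: G[≤1] ready — fails at 0.
  j=1: G[≤1] ready — fails at 1.
No j in the window works → until fails.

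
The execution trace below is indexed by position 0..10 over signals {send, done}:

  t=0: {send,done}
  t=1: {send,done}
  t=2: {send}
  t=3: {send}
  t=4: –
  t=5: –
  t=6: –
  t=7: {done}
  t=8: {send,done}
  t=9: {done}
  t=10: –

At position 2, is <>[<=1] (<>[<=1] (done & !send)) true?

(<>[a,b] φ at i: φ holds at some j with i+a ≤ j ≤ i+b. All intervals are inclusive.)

Check <>[<=1] (done & !send) at each j in [2,3]:
  j=2: fails (none in [2,3])
  j=3: fails (none in [3,4])
No position in the window satisfies it → formula fails.

No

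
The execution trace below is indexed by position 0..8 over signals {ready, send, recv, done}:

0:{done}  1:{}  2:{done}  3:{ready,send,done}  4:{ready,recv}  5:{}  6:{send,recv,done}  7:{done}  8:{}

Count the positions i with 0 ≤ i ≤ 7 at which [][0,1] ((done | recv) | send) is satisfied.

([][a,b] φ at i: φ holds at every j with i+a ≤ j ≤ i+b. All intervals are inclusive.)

Evaluate at each i in [0,7]:
  i=0: ✗ (fails at j=1)
  i=1: ✗ (fails at j=1)
  i=2: ✓ (all of [2,3])
  i=3: ✓ (all of [3,4])
  i=4: ✗ (fails at j=5)
  i=5: ✗ (fails at j=5)
  i=6: ✓ (all of [6,7])
  i=7: ✗ (fails at j=8)
Positions where it holds: {2, 3, 6} → 3.

3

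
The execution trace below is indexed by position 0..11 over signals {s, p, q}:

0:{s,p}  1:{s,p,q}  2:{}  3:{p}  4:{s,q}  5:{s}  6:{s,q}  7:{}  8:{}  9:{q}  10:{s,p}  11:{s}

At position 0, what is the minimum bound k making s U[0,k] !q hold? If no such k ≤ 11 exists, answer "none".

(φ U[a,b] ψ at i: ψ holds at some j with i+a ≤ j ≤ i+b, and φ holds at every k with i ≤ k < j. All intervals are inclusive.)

Need earliest j ≥ 0 with !q, and s at every k in [0,j-1].
  j=0: rhs holds (empty prefix). k = 0.

0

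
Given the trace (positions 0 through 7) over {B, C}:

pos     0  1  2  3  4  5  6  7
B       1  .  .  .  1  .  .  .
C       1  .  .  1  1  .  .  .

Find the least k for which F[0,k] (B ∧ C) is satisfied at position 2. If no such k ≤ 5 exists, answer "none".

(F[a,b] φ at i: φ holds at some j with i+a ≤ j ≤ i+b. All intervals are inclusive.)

2

Scan j = 2,3,… for (B ∧ C):
  j=2: fails
  j=3: fails
  j=4: holds
First hit at j=4, so smallest k = 4-2 = 2.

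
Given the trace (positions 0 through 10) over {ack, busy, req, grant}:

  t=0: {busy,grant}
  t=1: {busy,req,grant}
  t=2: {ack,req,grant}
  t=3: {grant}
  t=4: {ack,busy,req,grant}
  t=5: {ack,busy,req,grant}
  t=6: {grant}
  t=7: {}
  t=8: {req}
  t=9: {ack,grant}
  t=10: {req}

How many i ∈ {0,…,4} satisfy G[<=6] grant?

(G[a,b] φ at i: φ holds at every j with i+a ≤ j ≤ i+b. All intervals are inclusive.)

Evaluate at each i in [0,4]:
  i=0: ✓ (all of [0,6])
  i=1: ✗ (fails at j=7)
  i=2: ✗ (fails at j=7)
  i=3: ✗ (fails at j=7)
  i=4: ✗ (fails at j=7)
Positions where it holds: {0} → 1.

1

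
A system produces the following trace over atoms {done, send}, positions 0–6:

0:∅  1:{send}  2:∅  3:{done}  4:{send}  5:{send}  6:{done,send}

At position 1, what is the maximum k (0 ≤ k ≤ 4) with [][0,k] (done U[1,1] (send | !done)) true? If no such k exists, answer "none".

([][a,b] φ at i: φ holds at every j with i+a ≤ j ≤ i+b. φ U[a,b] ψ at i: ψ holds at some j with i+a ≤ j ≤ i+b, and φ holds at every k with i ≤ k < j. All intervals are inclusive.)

(done U[1,1] (send | !done)) must hold from j=1 onward; find where it first fails.
  j=1: fails → no k works.

none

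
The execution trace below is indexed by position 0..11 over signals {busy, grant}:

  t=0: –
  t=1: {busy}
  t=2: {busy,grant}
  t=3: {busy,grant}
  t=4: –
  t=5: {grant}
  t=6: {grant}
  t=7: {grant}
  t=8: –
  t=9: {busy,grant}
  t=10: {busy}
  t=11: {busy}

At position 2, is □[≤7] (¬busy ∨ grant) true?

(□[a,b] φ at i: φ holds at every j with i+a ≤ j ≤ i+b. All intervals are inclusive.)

Holds

Check (¬busy ∨ grant) at every j in [2,9]:
  j=2: true
  j=3: true
  j=4: true
  j=5: true
  j=6: true
  j=7: true
  j=8: true
  j=9: true
All positions satisfy it → formula holds.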